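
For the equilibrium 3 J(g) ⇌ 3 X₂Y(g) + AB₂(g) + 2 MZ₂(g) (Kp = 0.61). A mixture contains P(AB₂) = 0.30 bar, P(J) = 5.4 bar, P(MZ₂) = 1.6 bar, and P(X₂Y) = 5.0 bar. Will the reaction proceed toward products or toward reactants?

neither direction; the system is at equilibrium

Qp = P(X₂Y)³·P(AB₂)·P(MZ₂)² / P(J)³ = (5.0)³·(0.30)·(1.6)² / (5.4)³ = 0.61
Qp = 0.61 = Kp, so the system is already at equilibrium.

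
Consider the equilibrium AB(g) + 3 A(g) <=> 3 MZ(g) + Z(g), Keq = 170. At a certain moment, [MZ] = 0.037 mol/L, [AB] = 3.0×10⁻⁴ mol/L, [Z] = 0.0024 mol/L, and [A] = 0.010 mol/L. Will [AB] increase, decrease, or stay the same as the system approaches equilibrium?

increase

Q = [MZ]³·[Z] / ([AB]·[A]³) = (0.037)³·(0.0024) / ((3.0×10⁻⁴)·(0.010)³) = 410
Q = 410 > Keq = 170: net reverse reaction.
AB is a reactant, so it increases.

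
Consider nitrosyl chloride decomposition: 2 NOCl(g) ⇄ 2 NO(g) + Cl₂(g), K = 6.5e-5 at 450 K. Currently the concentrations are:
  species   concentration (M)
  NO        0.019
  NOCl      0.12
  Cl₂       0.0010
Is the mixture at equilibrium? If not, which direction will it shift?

Q = [NO]²·[Cl₂] / [NOCl]² = (0.019)²·(0.0010) / (0.12)² = 2.5e-5
Q = 2.5e-5 < K = 6.5e-5: net forward reaction.

no; Q < K, reaction proceeds forward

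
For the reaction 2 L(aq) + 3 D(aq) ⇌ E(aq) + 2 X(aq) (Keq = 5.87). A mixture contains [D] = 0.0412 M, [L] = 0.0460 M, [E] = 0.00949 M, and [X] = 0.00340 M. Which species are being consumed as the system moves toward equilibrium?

Q = [E]·[X]² / ([L]²·[D]³) = (0.00949)·(0.00340)² / ((0.0460)²·(0.0412)³) = 0.741
Q = 0.741 < Keq = 5.87: net forward reaction.

L, D (reactants)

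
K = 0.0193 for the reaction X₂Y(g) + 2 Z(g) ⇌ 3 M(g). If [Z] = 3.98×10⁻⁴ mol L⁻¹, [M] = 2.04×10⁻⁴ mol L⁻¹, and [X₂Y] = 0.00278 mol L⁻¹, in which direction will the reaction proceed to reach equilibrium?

Q = [M]³ / ([X₂Y]·[Z]²) = (2.04×10⁻⁴)³ / ((0.00278)·(3.98×10⁻⁴)²) = 0.0193
Q = 0.0193 = K, so the system is already at equilibrium.

no net change (already at equilibrium)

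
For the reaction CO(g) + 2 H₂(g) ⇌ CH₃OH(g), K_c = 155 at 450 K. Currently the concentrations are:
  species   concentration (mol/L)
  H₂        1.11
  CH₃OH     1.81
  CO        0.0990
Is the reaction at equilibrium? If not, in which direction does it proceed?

Q_c = [CH₃OH] / ([CO]·[H₂]²) = (1.81) / ((0.0990)·(1.11)²) = 14.8
Q_c = 14.8 < K_c = 155, so the forward reaction proceeds.

toward products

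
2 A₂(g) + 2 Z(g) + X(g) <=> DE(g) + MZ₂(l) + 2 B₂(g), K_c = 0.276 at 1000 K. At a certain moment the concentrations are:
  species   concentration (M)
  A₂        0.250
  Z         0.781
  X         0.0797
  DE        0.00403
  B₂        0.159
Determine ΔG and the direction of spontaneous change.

(MZ₂ is a pure liquid — omitted from Q_c.)
Q_c = [DE]·[B₂]² / ([A₂]²·[Z]²·[X]) = (0.00403)·(0.159)² / ((0.250)²·(0.781)²·(0.0797)) = 0.0335
ΔG = RT ln(Q_c/K_c) = (8.314 J mol⁻¹ K⁻¹)(1000 K) × ln(0.0335/0.276)
   = (8.314 kJ/mol)(-2.109) = -17.5 kJ/mol
ΔG < 0, so the forward reaction is spontaneous (proceeds forward).

ΔG = -17.5 kJ/mol; the forward reaction is spontaneous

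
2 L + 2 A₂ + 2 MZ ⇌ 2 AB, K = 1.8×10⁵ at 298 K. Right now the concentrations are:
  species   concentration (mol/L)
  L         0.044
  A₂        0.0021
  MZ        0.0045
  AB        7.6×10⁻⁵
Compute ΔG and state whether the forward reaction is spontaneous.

ΔG = -4.17 kJ/mol; the forward reaction is spontaneous

Q = [AB]² / ([L]²·[A₂]²·[MZ]²) = (7.6×10⁻⁵)² / ((0.044)²·(0.0021)²·(0.0045)²) = 33400
ΔG = RT ln(Q/K) = (8.314 J mol⁻¹ K⁻¹)(298 K) × ln(33400/1.8×10⁵)
   = (2.478 kJ/mol)(-1.684) = -4.17 kJ/mol
ΔG < 0, so the forward reaction is spontaneous (proceeds forward).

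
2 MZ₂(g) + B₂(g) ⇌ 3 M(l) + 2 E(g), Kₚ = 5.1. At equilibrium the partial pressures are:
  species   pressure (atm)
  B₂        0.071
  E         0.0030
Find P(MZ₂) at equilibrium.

P(MZ₂) = 0.0050 atm

(M is a pure liquid — omitted from Kₚ.)
At equilibrium, Kₚ = P(E)² / (P(MZ₂)²·P(B₂)) = 5.1.
(0.0030)² / ((P(MZ₂))²·(0.071)) = 5.1
P(MZ₂)² = 2.49×10⁻⁵ ⇒ P(MZ₂) = 0.0050 atm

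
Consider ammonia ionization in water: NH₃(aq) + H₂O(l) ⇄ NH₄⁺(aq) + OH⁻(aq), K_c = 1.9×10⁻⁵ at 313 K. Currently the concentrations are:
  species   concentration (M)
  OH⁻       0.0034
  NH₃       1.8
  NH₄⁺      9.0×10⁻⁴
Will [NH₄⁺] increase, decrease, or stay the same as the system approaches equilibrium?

increase

(H₂O is a pure liquid — omitted from Q_c.)
Q_c = [NH₄⁺]·[OH⁻] / [NH₃] = (9.0×10⁻⁴)·(0.0034) / (1.8) = 1.7×10⁻⁶
Q_c = 1.7×10⁻⁶ < K_c = 1.9×10⁻⁵: net forward reaction.
NH₄⁺ is a product, so it increases.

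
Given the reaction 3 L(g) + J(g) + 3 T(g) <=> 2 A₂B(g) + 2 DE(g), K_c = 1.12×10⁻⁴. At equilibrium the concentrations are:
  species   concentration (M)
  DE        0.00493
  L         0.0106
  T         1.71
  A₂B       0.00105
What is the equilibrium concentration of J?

At equilibrium, K_c = [A₂B]²·[DE]² / ([L]³·[J]·[T]³) = 1.12×10⁻⁴.
(0.00105)²·(0.00493)² / ((0.0106)³·([J])·(1.71)³) = 1.12×10⁻⁴
[J] = 0.0402 M

[J] = 0.0402 M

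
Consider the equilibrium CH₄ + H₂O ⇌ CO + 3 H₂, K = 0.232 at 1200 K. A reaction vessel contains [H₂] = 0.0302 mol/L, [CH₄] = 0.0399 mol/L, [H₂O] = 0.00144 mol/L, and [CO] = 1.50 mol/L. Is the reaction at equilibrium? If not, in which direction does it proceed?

Q = [CO]·[H₂]³ / ([CH₄]·[H₂O]) = (1.50)·(0.0302)³ / ((0.0399)·(0.00144)) = 0.719
Q = 0.719 > K = 0.232, so the reverse reaction proceeds.

in the reverse direction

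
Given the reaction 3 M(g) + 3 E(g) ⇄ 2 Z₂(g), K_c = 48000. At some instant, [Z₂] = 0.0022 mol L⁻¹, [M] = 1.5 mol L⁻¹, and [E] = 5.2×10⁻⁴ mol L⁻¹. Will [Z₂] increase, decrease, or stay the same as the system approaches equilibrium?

Q_c = [Z₂]² / ([M]³·[E]³) = (0.0022)² / ((1.5)³·(5.2×10⁻⁴)³) = 10000
Q_c = 10000 < K_c = 48000: net forward reaction.
Z₂ is a product, so it increases.

increase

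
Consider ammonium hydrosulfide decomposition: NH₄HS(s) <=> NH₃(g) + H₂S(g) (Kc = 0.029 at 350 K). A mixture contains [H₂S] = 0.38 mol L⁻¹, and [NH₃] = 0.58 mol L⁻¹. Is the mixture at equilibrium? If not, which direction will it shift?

no; Q > K, reaction proceeds in reverse

(NH₄HS is a pure solid — omitted from Qc.)
Qc = [NH₃]·[H₂S] = (0.58)·(0.38) = 0.22
Qc = 0.22 > Kc = 0.029: net reverse reaction.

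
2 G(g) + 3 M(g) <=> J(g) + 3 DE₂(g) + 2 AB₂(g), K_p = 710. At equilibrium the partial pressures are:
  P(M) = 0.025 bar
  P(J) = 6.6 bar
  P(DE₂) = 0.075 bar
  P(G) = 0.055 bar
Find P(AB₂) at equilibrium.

P(AB₂) = 0.11 bar

At equilibrium, K_p = P(J)·P(DE₂)³·P(AB₂)² / (P(G)²·P(M)³) = 710.
(6.6)·(0.075)³·(P(AB₂))² / ((0.055)²·(0.025)³) = 710
P(AB₂)² = 0.0121 ⇒ P(AB₂) = 0.11 bar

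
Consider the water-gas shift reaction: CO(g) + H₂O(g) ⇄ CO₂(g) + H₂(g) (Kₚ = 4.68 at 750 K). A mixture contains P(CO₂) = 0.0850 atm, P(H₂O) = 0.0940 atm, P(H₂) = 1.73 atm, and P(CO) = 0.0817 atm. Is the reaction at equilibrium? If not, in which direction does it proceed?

in the reverse direction

Qₚ = P(CO₂)·P(H₂) / (P(CO)·P(H₂O)) = (0.0850)·(1.73) / ((0.0817)·(0.0940)) = 19.1
Qₚ = 19.1 > Kₚ = 4.68, so the reverse reaction proceeds.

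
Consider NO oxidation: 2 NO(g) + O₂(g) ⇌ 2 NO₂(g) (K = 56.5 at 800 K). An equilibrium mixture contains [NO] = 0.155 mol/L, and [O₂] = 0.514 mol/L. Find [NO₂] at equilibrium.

At equilibrium, K = [NO₂]² / ([NO]²·[O₂]) = 56.5.
([NO₂])² / ((0.155)²·(0.514)) = 56.5
[NO₂]² = 0.698 ⇒ [NO₂] = 0.835 mol/L

[NO₂] = 0.835 mol/L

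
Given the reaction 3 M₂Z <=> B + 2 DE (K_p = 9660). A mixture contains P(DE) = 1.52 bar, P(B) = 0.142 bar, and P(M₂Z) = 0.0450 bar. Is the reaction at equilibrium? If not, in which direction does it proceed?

forward (toward products)

Q_p = P(B)·P(DE)² / P(M₂Z)³ = (0.142)·(1.52)² / (0.0450)³ = 3600
Q_p = 3600 < K_p = 9660, so the forward reaction proceeds.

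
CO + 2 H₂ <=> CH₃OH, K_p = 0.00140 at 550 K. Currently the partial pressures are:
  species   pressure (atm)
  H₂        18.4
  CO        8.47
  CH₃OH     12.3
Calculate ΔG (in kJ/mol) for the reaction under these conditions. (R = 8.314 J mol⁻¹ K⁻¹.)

ΔG = 5.12 kJ/mol

Q_p = P(CH₃OH) / (P(CO)·P(H₂)²) = (12.3) / ((8.47)·(18.4)²) = 0.00429
ΔG = RT ln(Q_p/K_p) = (8.314 J mol⁻¹ K⁻¹)(550 K) × ln(0.00429/0.00140)
   = (4.573 kJ/mol)(1.120) = 5.12 kJ/mol
ΔG > 0, so the forward reaction is non-spontaneous (proceeds in reverse).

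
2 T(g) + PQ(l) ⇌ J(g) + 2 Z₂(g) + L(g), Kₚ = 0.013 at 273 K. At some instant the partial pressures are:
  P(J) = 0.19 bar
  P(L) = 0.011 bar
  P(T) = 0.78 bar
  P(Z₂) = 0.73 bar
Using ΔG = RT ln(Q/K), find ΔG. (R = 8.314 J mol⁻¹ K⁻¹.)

(PQ is a pure liquid — omitted from Qₚ.)
Qₚ = P(J)·P(Z₂)²·P(L) / P(T)² = (0.19)·(0.73)²·(0.011) / (0.78)² = 0.00183
ΔG = RT ln(Qₚ/Kₚ) = (8.314 J mol⁻¹ K⁻¹)(273 K) × ln(0.00183/0.013)
   = (2.270 kJ/mol)(-1.961) = -4.45 kJ/mol
ΔG < 0, so the forward reaction is spontaneous (proceeds forward).

ΔG = -4.45 kJ/mol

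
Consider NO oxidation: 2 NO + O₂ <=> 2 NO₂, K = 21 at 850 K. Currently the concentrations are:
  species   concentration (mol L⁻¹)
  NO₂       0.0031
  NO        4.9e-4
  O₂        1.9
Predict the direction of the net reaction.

neither direction; the system is at equilibrium

Q = [NO₂]² / ([NO]²·[O₂]) = (0.0031)² / ((4.9e-4)²·(1.9)) = 21
Q = 21 = K, so the system is already at equilibrium.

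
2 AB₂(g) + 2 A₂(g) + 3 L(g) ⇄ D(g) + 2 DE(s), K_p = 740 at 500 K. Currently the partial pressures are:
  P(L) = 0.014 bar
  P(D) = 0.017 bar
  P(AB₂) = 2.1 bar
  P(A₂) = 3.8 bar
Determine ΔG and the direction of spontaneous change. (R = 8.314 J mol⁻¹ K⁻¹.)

ΔG = -8.43 kJ/mol; the forward reaction is spontaneous

(DE is a pure solid — omitted from Q_p.)
Q_p = P(D) / (P(AB₂)²·P(A₂)²·P(L)³) = (0.017) / ((2.1)²·(3.8)²·(0.014)³) = 97.3
ΔG = RT ln(Q_p/K_p) = (8.314 J mol⁻¹ K⁻¹)(500 K) × ln(97.3/740)
   = (4.157 kJ/mol)(-2.029) = -8.43 kJ/mol
ΔG < 0, so the forward reaction is spontaneous (proceeds forward).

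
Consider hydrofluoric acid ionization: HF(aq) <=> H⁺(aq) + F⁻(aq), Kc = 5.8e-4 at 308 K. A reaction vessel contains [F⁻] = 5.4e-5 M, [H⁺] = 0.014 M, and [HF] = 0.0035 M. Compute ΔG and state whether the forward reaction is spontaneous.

ΔG = -2.53 kJ/mol; the forward reaction is spontaneous

Qc = [H⁺]·[F⁻] / [HF] = (0.014)·(5.4e-5) / (0.0035) = 2.16e-4
ΔG = RT ln(Qc/Kc) = (8.314 J mol⁻¹ K⁻¹)(308 K) × ln(2.16e-4/5.8e-4)
   = (2.561 kJ/mol)(-0.9877) = -2.53 kJ/mol
ΔG < 0, so the forward reaction is spontaneous (proceeds forward).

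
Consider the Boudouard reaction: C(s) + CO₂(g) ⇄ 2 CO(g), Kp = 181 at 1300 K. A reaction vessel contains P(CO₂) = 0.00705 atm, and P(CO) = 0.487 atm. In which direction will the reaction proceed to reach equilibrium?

(C is a pure solid — omitted from Qp.)
Qp = P(CO)² / P(CO₂) = (0.487)² / (0.00705) = 33.6
Qp = 33.6 < Kp = 181, so the forward reaction proceeds.

forward (toward products)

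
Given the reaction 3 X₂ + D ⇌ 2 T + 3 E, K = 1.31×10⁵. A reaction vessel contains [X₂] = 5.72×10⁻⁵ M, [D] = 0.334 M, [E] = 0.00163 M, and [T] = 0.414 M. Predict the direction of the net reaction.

Q = [T]²·[E]³ / ([X₂]³·[D]) = (0.414)²·(0.00163)³ / ((5.72×10⁻⁵)³·(0.334)) = 11900
Q = 11900 < K = 1.31×10⁵, so the forward reaction proceeds.

in the forward direction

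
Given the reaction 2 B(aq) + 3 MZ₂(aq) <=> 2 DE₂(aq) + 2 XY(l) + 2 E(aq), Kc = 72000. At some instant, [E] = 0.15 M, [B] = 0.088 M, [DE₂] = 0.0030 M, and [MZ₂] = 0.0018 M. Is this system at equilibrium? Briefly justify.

no; Q < K, reaction proceeds forward

(XY is a pure liquid — omitted from Qc.)
Qc = [DE₂]²·[E]² / ([B]²·[MZ₂]³) = (0.0030)²·(0.15)² / ((0.088)²·(0.0018)³) = 4500
Qc = 4500 < Kc = 72000: net forward reaction.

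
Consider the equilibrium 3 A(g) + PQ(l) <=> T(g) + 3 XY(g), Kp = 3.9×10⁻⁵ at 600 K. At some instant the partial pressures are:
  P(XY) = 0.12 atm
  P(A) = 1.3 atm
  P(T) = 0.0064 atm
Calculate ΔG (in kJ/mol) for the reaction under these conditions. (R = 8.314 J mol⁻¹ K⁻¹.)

(PQ is a pure liquid — omitted from Qp.)
Qp = P(T)·P(XY)³ / P(A)³ = (0.0064)·(0.12)³ / (1.3)³ = 5.03×10⁻⁶
ΔG = RT ln(Qp/Kp) = (8.314 J mol⁻¹ K⁻¹)(600 K) × ln(5.03×10⁻⁶/3.9×10⁻⁵)
   = (4.988 kJ/mol)(-2.048) = -10.2 kJ/mol
ΔG < 0, so the forward reaction is spontaneous (proceeds forward).

ΔG = -10.2 kJ/mol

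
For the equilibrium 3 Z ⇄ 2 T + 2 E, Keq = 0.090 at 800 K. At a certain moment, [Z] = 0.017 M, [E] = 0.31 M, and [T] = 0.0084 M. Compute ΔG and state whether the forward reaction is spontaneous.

ΔG = 18.2 kJ/mol; the forward reaction is non-spontaneous

Q = [T]²·[E]² / [Z]³ = (0.0084)²·(0.31)² / (0.017)³ = 1.38
ΔG = RT ln(Q/Keq) = (8.314 J mol⁻¹ K⁻¹)(800 K) × ln(1.38/0.090)
   = (6.651 kJ/mol)(2.730) = 18.2 kJ/mol
ΔG > 0, so the forward reaction is non-spontaneous (proceeds in reverse).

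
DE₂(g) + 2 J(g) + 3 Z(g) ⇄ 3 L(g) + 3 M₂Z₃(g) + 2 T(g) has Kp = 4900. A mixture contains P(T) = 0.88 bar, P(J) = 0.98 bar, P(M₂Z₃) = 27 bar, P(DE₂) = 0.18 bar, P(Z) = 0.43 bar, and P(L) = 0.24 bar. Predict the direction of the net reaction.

toward reactants

Qp = P(L)³·P(M₂Z₃)³·P(T)² / (P(DE₂)·P(J)²·P(Z)³) = (0.24)³·(27)³·(0.88)² / ((0.18)·(0.98)²·(0.43)³) = 15000
Qp = 15000 > Kp = 4900, so the reverse reaction proceeds.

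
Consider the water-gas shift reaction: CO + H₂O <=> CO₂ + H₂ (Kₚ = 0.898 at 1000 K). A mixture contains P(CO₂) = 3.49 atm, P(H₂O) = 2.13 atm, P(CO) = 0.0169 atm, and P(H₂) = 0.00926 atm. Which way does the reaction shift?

Qₚ = P(CO₂)·P(H₂) / (P(CO)·P(H₂O)) = (3.49)·(0.00926) / ((0.0169)·(2.13)) = 0.898
Qₚ = 0.898 = Kₚ, so the system is already at equilibrium.

neither direction; the system is at equilibrium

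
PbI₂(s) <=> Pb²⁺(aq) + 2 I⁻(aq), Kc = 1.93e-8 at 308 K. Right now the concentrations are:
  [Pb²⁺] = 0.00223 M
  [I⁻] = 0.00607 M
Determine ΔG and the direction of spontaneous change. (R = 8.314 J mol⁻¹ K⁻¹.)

(PbI₂ is a pure solid — omitted from Qc.)
Qc = [Pb²⁺]·[I⁻]² = (0.00223)·(0.00607)² = 8.22e-8
ΔG = RT ln(Qc/Kc) = (8.314 J mol⁻¹ K⁻¹)(308 K) × ln(8.22e-8/1.93e-8)
   = (2.561 kJ/mol)(1.449) = 3.71 kJ/mol
ΔG > 0, so the forward reaction is non-spontaneous (proceeds in reverse).

ΔG = 3.71 kJ/mol; the forward reaction is non-spontaneous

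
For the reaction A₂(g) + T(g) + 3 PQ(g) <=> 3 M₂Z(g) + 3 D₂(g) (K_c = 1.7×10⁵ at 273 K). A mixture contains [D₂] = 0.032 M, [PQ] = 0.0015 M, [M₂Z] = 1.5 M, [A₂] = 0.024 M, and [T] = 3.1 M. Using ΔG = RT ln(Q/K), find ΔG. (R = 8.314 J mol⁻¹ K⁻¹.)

Q_c = [M₂Z]³·[D₂]³ / ([A₂]·[T]·[PQ]³) = (1.5)³·(0.032)³ / ((0.024)·(3.1)·(0.0015)³) = 4.40×10⁵
ΔG = RT ln(Q_c/K_c) = (8.314 J mol⁻¹ K⁻¹)(273 K) × ln(4.40×10⁵/1.7×10⁵)
   = (2.270 kJ/mol)(0.9510) = 2.16 kJ/mol
ΔG > 0, so the forward reaction is non-spontaneous (proceeds in reverse).

ΔG = 2.16 kJ/mol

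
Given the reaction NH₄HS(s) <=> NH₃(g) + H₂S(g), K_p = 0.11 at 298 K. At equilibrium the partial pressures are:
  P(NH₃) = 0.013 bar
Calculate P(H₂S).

P(H₂S) = 8.5 bar

(NH₄HS is a pure solid — omitted from K_p.)
At equilibrium, K_p = P(NH₃)·P(H₂S) = 0.11.
(0.013)·(P(H₂S)) = 0.11
P(H₂S) = 8.46 = 8.5 bar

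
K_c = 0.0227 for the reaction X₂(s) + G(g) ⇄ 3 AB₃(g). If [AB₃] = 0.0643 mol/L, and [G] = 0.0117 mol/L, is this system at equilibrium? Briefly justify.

(X₂ is a pure solid — omitted from Q_c.)
Q_c = [AB₃]³ / [G] = (0.0643)³ / (0.0117) = 0.0227
Q_c = 0.0227 = K_c; the system is at equilibrium.

yes, at equilibrium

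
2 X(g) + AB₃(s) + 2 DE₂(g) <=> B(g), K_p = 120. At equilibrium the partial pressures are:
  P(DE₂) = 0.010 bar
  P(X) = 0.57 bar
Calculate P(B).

P(B) = 0.0039 bar

(AB₃ is a pure solid — omitted from K_p.)
At equilibrium, K_p = P(B) / (P(X)²·P(DE₂)²) = 120.
(P(B)) / ((0.57)²·(0.010)²) = 120
P(B) = 0.00390 = 0.0039 bar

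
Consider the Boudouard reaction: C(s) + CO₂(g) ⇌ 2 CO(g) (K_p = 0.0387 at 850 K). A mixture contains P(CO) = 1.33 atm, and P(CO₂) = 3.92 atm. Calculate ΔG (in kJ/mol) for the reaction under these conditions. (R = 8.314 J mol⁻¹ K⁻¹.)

(C is a pure solid — omitted from Q_p.)
Q_p = P(CO)² / P(CO₂) = (1.33)² / (3.92) = 0.451
ΔG = RT ln(Q_p/K_p) = (8.314 J mol⁻¹ K⁻¹)(850 K) × ln(0.451/0.0387)
   = (7.067 kJ/mol)(2.456) = 17.4 kJ/mol
ΔG > 0, so the forward reaction is non-spontaneous (proceeds in reverse).

ΔG = 17.4 kJ/mol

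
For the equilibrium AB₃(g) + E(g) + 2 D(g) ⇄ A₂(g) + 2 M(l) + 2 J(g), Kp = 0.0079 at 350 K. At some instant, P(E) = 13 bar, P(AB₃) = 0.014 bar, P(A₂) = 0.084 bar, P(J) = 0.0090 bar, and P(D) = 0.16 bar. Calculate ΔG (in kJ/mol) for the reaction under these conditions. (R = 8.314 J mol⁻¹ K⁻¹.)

ΔG = -4.91 kJ/mol

(M is a pure liquid — omitted from Qp.)
Qp = P(A₂)·P(J)² / (P(AB₃)·P(E)·P(D)²) = (0.084)·(0.0090)² / ((0.014)·(13)·(0.16)²) = 0.00146
ΔG = RT ln(Qp/Kp) = (8.314 J mol⁻¹ K⁻¹)(350 K) × ln(0.00146/0.0079)
   = (2.910 kJ/mol)(-1.688) = -4.91 kJ/mol
ΔG < 0, so the forward reaction is spontaneous (proceeds forward).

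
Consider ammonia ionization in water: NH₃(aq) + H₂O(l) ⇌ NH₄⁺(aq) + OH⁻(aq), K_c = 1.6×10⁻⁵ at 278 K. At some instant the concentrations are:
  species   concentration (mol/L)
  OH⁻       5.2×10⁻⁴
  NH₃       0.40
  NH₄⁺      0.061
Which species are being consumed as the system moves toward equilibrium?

(H₂O is a pure liquid — omitted from Q_c.)
Q_c = [NH₄⁺]·[OH⁻] / [NH₃] = (0.061)·(5.2×10⁻⁴) / (0.40) = 7.9×10⁻⁵
Q_c = 7.9×10⁻⁵ > K_c = 1.6×10⁻⁵: net reverse reaction.

NH₄⁺, OH⁻ (products)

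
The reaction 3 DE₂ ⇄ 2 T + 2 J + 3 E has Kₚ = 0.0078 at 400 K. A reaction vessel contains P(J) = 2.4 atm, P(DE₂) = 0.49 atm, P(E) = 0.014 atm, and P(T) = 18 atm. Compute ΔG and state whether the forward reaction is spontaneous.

Qₚ = P(T)²·P(J)²·P(E)³ / P(DE₂)³ = (18)²·(2.4)²·(0.014)³ / (0.49)³ = 0.0435
ΔG = RT ln(Qₚ/Kₚ) = (8.314 J mol⁻¹ K⁻¹)(400 K) × ln(0.0435/0.0078)
   = (3.326 kJ/mol)(1.719) = 5.72 kJ/mol
ΔG > 0, so the forward reaction is non-spontaneous (proceeds in reverse).

ΔG = 5.72 kJ/mol; the forward reaction is non-spontaneous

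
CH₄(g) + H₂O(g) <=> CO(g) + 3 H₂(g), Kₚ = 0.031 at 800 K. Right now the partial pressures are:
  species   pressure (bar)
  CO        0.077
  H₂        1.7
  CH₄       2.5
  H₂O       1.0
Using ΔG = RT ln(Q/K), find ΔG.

ΔG = 10.5 kJ/mol

Qₚ = P(CO)·P(H₂)³ / (P(CH₄)·P(H₂O)) = (0.077)·(1.7)³ / ((2.5)·(1.0)) = 0.151
ΔG = RT ln(Qₚ/Kₚ) = (8.314 J mol⁻¹ K⁻¹)(800 K) × ln(0.151/0.031)
   = (6.651 kJ/mol)(1.583) = 10.5 kJ/mol
ΔG > 0, so the forward reaction is non-spontaneous (proceeds in reverse).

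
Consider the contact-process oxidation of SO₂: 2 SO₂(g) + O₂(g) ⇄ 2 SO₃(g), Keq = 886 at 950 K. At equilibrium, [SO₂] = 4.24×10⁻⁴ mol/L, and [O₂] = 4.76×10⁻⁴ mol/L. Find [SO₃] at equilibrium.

[SO₃] = 2.75×10⁻⁴ mol/L

At equilibrium, Keq = [SO₃]² / ([SO₂]²·[O₂]) = 886.
([SO₃])² / ((4.24×10⁻⁴)²·(4.76×10⁻⁴)) = 886
[SO₃]² = 7.58×10⁻⁸ ⇒ [SO₃] = 2.75×10⁻⁴ mol/L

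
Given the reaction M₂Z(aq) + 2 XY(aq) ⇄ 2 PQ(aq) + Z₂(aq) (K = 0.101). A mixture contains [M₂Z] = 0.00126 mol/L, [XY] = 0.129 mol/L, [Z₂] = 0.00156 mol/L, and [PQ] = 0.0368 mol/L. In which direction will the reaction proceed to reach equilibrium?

Q = [PQ]²·[Z₂] / ([M₂Z]·[XY]²) = (0.0368)²·(0.00156) / ((0.00126)·(0.129)²) = 0.101
Q = 0.101 = K, so the system is already at equilibrium.

neither direction; the system is at equilibrium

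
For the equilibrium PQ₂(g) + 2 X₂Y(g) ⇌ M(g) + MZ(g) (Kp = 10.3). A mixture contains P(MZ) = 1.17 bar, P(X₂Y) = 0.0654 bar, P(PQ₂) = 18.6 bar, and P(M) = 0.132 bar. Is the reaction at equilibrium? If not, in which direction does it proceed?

Qp = P(M)·P(MZ) / (P(PQ₂)·P(X₂Y)²) = (0.132)·(1.17) / ((18.6)·(0.0654)²) = 1.94
Qp = 1.94 < Kp = 10.3, so the forward reaction proceeds.

in the forward direction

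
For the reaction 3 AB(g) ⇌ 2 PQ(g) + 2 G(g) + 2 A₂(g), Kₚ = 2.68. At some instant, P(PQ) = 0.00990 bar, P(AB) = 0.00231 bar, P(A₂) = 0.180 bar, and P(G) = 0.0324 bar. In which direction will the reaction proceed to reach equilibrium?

in the forward direction

Qₚ = P(PQ)²·P(G)²·P(A₂)² / P(AB)³ = (0.00990)²·(0.0324)²·(0.180)² / (0.00231)³ = 0.270
Qₚ = 0.270 < Kₚ = 2.68, so the forward reaction proceeds.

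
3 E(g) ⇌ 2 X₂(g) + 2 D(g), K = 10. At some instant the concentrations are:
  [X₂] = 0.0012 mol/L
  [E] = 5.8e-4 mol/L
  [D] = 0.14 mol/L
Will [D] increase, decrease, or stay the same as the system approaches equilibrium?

decrease

Q = [X₂]²·[D]² / [E]³ = (0.0012)²·(0.14)² / (5.8e-4)³ = 140
Q = 140 > K = 10: net reverse reaction.
D is a product, so it decreases.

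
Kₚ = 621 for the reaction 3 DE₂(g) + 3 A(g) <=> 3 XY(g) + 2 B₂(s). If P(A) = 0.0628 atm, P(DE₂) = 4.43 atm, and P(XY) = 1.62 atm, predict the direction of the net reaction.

forward (toward products)

(B₂ is a pure solid — omitted from Qₚ.)
Qₚ = P(XY)³ / (P(DE₂)³·P(A)³) = (1.62)³ / ((4.43)³·(0.0628)³) = 197
Qₚ = 197 < Kₚ = 621, so the forward reaction proceeds.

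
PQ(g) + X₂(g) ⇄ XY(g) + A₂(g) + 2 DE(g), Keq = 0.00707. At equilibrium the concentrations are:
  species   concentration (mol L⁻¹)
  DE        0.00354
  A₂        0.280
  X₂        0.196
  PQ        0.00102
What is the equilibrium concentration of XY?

[XY] = 0.403 mol L⁻¹

At equilibrium, Keq = [XY]·[A₂]·[DE]² / ([PQ]·[X₂]) = 0.00707.
([XY])·(0.280)·(0.00354)² / ((0.00102)·(0.196)) = 0.00707
[XY] = 0.403 mol L⁻¹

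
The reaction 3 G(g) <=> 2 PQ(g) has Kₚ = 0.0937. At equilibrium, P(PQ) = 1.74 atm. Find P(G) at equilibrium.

At equilibrium, Kₚ = P(PQ)² / P(G)³ = 0.0937.
(1.74)² / (P(G))³ = 0.0937
P(G)³ = 32.3 ⇒ P(G) = 3.19 atm

P(G) = 3.19 atm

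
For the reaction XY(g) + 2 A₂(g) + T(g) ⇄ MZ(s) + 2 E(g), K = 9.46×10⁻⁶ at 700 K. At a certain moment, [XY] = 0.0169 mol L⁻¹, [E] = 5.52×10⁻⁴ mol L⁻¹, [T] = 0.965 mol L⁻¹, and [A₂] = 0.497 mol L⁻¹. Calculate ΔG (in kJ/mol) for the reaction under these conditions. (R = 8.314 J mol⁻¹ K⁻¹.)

(MZ is a pure solid — omitted from Q.)
Q = [E]² / ([XY]·[A₂]²·[T]) = (5.52×10⁻⁴)² / ((0.0169)·(0.497)²·(0.965)) = 7.56×10⁻⁵
ΔG = RT ln(Q/K) = (8.314 J mol⁻¹ K⁻¹)(700 K) × ln(7.56×10⁻⁵/9.46×10⁻⁶)
   = (5.820 kJ/mol)(2.078) = 12.1 kJ/mol
ΔG > 0, so the forward reaction is non-spontaneous (proceeds in reverse).

ΔG = 12.1 kJ/mol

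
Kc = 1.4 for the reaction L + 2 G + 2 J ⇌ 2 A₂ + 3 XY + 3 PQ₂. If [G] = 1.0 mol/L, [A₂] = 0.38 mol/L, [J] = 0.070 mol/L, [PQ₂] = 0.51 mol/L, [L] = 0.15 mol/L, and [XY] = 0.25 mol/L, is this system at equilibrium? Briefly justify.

Qc = [A₂]²·[XY]³·[PQ₂]³ / ([L]·[G]²·[J]²) = (0.38)²·(0.25)³·(0.51)³ / ((0.15)·(1.0)²·(0.070)²) = 0.41
Qc = 0.41 < Kc = 1.4: net forward reaction.

no; Q < K, reaction proceeds forward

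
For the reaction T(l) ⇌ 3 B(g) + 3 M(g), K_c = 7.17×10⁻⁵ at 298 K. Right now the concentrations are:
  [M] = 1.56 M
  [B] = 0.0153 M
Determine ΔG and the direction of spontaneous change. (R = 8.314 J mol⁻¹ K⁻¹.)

(T is a pure liquid — omitted from Q_c.)
Q_c = [B]³·[M]³ = (0.0153)³·(1.56)³ = 1.36×10⁻⁵
ΔG = RT ln(Q_c/K_c) = (8.314 J mol⁻¹ K⁻¹)(298 K) × ln(1.36×10⁻⁵/7.17×10⁻⁵)
   = (2.478 kJ/mol)(-1.662) = -4.12 kJ/mol
ΔG < 0, so the forward reaction is spontaneous (proceeds forward).

ΔG = -4.12 kJ/mol; the forward reaction is spontaneous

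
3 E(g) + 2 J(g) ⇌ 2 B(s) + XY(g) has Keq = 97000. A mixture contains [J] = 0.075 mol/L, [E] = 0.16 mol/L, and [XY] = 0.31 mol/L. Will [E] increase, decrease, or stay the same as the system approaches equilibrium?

(B is a pure solid — omitted from Q.)
Q = [XY] / ([E]³·[J]²) = (0.31) / ((0.16)³·(0.075)²) = 13000
Q = 13000 < Keq = 97000: net forward reaction.
E is a reactant, so it decreases.

decrease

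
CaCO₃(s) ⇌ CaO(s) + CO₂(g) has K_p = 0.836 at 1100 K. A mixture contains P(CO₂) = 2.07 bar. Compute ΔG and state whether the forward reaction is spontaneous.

(CaCO₃, CaO are pure solids — omitted from Q_p.)
Q_p = P(CO₂) = 2.07
ΔG = RT ln(Q_p/K_p) = (8.314 J mol⁻¹ K⁻¹)(1100 K) × ln(2.07/0.836)
   = (9.145 kJ/mol)(0.9067) = 8.29 kJ/mol
ΔG > 0, so the forward reaction is non-spontaneous (proceeds in reverse).

ΔG = 8.29 kJ/mol; the forward reaction is non-spontaneous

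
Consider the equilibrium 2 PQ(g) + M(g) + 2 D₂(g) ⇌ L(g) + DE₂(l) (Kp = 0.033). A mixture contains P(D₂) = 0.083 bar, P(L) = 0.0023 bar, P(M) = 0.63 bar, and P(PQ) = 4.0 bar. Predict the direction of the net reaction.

at equilibrium

(DE₂ is a pure liquid — omitted from Qp.)
Qp = P(L) / (P(PQ)²·P(M)·P(D₂)²) = (0.0023) / ((4.0)²·(0.63)·(0.083)²) = 0.033
Qp = 0.033 = Kp, so the system is already at equilibrium.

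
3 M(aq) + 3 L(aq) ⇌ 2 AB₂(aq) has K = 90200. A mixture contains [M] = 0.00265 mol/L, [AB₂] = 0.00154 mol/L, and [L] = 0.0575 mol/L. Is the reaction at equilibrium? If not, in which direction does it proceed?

reverse (toward reactants)

Q = [AB₂]² / ([M]³·[L]³) = (0.00154)² / ((0.00265)³·(0.0575)³) = 6.70×10⁵
Q = 6.70×10⁵ > K = 90200, so the reverse reaction proceeds.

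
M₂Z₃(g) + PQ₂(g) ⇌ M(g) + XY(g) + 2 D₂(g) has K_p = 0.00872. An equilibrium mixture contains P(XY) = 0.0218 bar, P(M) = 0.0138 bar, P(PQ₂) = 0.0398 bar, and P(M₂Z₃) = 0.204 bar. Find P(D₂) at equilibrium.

At equilibrium, K_p = P(M)·P(XY)·P(D₂)² / (P(M₂Z₃)·P(PQ₂)) = 0.00872.
(0.0138)·(0.0218)·(P(D₂))² / ((0.204)·(0.0398)) = 0.00872
P(D₂)² = 0.235 ⇒ P(D₂) = 0.485 bar

P(D₂) = 0.485 bar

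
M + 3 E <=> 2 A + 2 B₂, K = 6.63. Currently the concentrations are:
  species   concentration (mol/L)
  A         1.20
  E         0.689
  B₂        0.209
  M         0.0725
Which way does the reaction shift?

Q = [A]²·[B₂]² / ([M]·[E]³) = (1.20)²·(0.209)² / ((0.0725)·(0.689)³) = 2.65
Q = 2.65 < K = 6.63, so the forward reaction proceeds.

to the right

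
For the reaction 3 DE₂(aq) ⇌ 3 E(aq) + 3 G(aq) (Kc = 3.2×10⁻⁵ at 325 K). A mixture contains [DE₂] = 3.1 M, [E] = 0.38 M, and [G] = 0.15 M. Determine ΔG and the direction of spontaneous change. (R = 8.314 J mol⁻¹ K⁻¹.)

ΔG = -4.43 kJ/mol; the forward reaction is spontaneous

Qc = [E]³·[G]³ / [DE₂]³ = (0.38)³·(0.15)³ / (3.1)³ = 6.22×10⁻⁶
ΔG = RT ln(Qc/Kc) = (8.314 J mol⁻¹ K⁻¹)(325 K) × ln(6.22×10⁻⁶/3.2×10⁻⁵)
   = (2.702 kJ/mol)(-1.638) = -4.43 kJ/mol
ΔG < 0, so the forward reaction is spontaneous (proceeds forward).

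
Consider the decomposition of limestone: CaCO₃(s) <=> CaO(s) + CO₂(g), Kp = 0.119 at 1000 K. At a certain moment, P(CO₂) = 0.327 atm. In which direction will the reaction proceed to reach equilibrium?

reverse (toward reactants)

(CaCO₃, CaO are pure solids — omitted from Qp.)
Qp = P(CO₂) = 0.327
Qp = 0.327 > Kp = 0.119, so the reverse reaction proceeds.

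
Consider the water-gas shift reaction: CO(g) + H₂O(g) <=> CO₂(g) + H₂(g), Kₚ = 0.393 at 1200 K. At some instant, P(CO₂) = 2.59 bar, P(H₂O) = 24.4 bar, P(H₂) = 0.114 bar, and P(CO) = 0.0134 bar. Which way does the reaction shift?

Qₚ = P(CO₂)·P(H₂) / (P(CO)·P(H₂O)) = (2.59)·(0.114) / ((0.0134)·(24.4)) = 0.903
Qₚ = 0.903 > Kₚ = 0.393, so the reverse reaction proceeds.

reverse (toward reactants)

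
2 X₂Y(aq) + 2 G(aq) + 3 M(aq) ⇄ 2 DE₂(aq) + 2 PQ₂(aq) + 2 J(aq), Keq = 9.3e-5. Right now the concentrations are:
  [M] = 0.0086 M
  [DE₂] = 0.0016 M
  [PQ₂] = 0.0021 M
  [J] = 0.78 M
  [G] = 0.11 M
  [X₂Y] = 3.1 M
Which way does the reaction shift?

Q = [DE₂]²·[PQ₂]²·[J]² / ([X₂Y]²·[G]²·[M]³) = (0.0016)²·(0.0021)²·(0.78)² / ((3.1)²·(0.11)²·(0.0086)³) = 9.3e-5
Q = 9.3e-5 = Keq, so the system is already at equilibrium.

neither direction; the system is at equilibrium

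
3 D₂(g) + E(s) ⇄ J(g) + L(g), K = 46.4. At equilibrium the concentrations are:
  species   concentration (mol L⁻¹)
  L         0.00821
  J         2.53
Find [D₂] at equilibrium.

(E is a pure solid — omitted from K.)
At equilibrium, K = [J]·[L] / [D₂]³ = 46.4.
(2.53)·(0.00821) / ([D₂])³ = 46.4
[D₂]³ = 4.48e-4 ⇒ [D₂] = 0.0765 mol L⁻¹

[D₂] = 0.0765 mol L⁻¹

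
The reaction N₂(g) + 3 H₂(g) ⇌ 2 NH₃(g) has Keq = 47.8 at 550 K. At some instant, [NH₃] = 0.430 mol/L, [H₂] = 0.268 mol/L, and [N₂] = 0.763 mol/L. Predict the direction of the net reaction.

forward (toward products)

Q = [NH₃]² / ([N₂]·[H₂]³) = (0.430)² / ((0.763)·(0.268)³) = 12.6
Q = 12.6 < Keq = 47.8, so the forward reaction proceeds.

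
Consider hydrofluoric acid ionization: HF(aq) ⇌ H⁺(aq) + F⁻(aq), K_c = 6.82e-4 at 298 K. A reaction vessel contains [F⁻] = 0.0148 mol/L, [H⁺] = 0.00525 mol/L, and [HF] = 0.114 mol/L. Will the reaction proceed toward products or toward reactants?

at equilibrium

Q_c = [H⁺]·[F⁻] / [HF] = (0.00525)·(0.0148) / (0.114) = 6.82e-4
Q_c = 6.82e-4 = K_c, so the system is already at equilibrium.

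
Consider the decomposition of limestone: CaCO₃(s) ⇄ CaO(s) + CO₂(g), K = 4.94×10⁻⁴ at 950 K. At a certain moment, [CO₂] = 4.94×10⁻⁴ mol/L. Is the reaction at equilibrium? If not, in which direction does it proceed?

no net change (already at equilibrium)

(CaCO₃, CaO are pure solids — omitted from Q.)
Q = [CO₂] = 4.94×10⁻⁴
Q = 4.94×10⁻⁴ = K, so the system is already at equilibrium.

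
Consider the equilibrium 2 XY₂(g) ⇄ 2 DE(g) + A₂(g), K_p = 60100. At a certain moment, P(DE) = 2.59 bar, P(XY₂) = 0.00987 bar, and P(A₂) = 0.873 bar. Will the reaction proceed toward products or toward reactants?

at equilibrium

Q_p = P(DE)²·P(A₂) / P(XY₂)² = (2.59)²·(0.873) / (0.00987)² = 60100
Q_p = 60100 = K_p, so the system is already at equilibrium.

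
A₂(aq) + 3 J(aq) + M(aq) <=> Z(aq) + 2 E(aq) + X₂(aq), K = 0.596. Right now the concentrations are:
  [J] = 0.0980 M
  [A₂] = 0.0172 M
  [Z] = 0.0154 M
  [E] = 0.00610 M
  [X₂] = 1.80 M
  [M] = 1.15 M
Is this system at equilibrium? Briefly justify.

Q = [Z]·[E]²·[X₂] / ([A₂]·[J]³·[M]) = (0.0154)·(0.00610)²·(1.80) / ((0.0172)·(0.0980)³·(1.15)) = 0.0554
Q = 0.0554 < K = 0.596: net forward reaction.

no; Q < K, reaction proceeds forward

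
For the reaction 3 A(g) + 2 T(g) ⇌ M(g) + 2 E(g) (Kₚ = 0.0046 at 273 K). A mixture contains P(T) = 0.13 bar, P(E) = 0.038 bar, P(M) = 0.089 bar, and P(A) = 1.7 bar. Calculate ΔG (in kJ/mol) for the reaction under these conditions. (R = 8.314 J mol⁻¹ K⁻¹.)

Qₚ = P(M)·P(E)² / (P(A)³·P(T)²) = (0.089)·(0.038)² / ((1.7)³·(0.13)²) = 0.00155
ΔG = RT ln(Qₚ/Kₚ) = (8.314 J mol⁻¹ K⁻¹)(273 K) × ln(0.00155/0.0046)
   = (2.270 kJ/mol)(-1.088) = -2.47 kJ/mol
ΔG < 0, so the forward reaction is spontaneous (proceeds forward).

ΔG = -2.47 kJ/mol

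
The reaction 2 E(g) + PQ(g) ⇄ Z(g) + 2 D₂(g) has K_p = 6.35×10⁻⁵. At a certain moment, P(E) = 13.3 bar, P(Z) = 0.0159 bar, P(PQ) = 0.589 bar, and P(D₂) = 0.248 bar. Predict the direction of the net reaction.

Q_p = P(Z)·P(D₂)² / (P(E)²·P(PQ)) = (0.0159)·(0.248)² / ((13.3)²·(0.589)) = 9.39×10⁻⁶
Q_p = 9.39×10⁻⁶ < K_p = 6.35×10⁻⁵, so the forward reaction proceeds.

in the forward direction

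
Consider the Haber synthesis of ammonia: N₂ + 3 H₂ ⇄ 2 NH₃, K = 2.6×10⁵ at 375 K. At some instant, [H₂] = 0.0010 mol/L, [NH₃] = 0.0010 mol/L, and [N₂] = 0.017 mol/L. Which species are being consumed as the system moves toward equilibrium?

Q = [NH₃]² / ([N₂]·[H₂]³) = (0.0010)² / ((0.017)·(0.0010)³) = 59000
Q = 59000 < K = 2.6×10⁵: net forward reaction.

N₂, H₂ (reactants)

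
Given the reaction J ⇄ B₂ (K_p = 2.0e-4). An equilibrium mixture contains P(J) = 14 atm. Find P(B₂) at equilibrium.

At equilibrium, K_p = P(B₂) / P(J) = 2.0e-4.
(P(B₂)) / (14) = 2.0e-4
P(B₂) = 0.00280 = 0.0028 atm

P(B₂) = 0.0028 atm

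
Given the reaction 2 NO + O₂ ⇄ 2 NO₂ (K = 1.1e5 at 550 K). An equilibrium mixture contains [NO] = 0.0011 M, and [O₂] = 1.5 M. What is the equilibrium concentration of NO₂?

At equilibrium, K = [NO₂]² / ([NO]²·[O₂]) = 1.1e5.
([NO₂])² / ((0.0011)²·(1.5)) = 1.1e5
[NO₂]² = 0.200 ⇒ [NO₂] = 0.45 M

[NO₂] = 0.45 M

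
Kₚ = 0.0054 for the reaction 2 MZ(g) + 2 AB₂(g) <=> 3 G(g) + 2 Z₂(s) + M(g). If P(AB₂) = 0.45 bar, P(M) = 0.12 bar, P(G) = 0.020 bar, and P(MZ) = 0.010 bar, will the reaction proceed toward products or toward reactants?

reverse (toward reactants)

(Z₂ is a pure solid — omitted from Qₚ.)
Qₚ = P(G)³·P(M) / (P(MZ)²·P(AB₂)²) = (0.020)³·(0.12) / ((0.010)²·(0.45)²) = 0.047
Qₚ = 0.047 > Kₚ = 0.0054, so the reverse reaction proceeds.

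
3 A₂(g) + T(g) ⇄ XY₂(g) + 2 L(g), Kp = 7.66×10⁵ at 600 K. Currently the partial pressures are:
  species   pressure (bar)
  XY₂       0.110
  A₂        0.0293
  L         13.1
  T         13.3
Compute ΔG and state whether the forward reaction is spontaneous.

Qp = P(XY₂)·P(L)² / (P(A₂)³·P(T)) = (0.110)·(13.1)² / ((0.0293)³·(13.3)) = 56400
ΔG = RT ln(Qp/Kp) = (8.314 J mol⁻¹ K⁻¹)(600 K) × ln(56400/7.66×10⁵)
   = (4.988 kJ/mol)(-2.609) = -13.0 kJ/mol
ΔG < 0, so the forward reaction is spontaneous (proceeds forward).

ΔG = -13.0 kJ/mol; the forward reaction is spontaneous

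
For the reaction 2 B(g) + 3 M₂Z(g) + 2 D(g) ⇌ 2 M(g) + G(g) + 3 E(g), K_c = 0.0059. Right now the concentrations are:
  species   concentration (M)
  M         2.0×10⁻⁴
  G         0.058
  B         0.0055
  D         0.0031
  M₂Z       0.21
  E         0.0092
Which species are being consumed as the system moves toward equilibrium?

B, M₂Z, D (reactants)

Q_c = [M]²·[G]·[E]³ / ([B]²·[M₂Z]³·[D]²) = (2.0×10⁻⁴)²·(0.058)·(0.0092)³ / ((0.0055)²·(0.21)³·(0.0031)²) = 6.7×10⁻⁴
Q_c = 6.7×10⁻⁴ < K_c = 0.0059: net forward reaction.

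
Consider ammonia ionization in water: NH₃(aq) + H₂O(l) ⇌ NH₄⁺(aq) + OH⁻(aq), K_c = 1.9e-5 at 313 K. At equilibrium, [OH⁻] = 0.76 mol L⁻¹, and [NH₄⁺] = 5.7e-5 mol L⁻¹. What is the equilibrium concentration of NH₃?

[NH₃] = 2.3 mol L⁻¹

(H₂O is a pure liquid — omitted from K_c.)
At equilibrium, K_c = [NH₄⁺]·[OH⁻] / [NH₃] = 1.9e-5.
(5.7e-5)·(0.76) / ([NH₃]) = 1.9e-5
[NH₃] = 2.28 = 2.3 mol L⁻¹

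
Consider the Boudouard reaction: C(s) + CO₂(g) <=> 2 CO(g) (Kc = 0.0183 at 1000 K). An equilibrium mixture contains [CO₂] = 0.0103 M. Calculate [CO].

[CO] = 0.0137 M

(C is a pure solid — omitted from Kc.)
At equilibrium, Kc = [CO]² / [CO₂] = 0.0183.
([CO])² / (0.0103) = 0.0183
[CO]² = 1.88×10⁻⁴ ⇒ [CO] = 0.0137 M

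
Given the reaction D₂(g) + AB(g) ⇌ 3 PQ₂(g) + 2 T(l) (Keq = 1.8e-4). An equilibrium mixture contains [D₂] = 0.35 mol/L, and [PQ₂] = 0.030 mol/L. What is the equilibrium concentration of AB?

(T is a pure liquid — omitted from Keq.)
At equilibrium, Keq = [PQ₂]³ / ([D₂]·[AB]) = 1.8e-4.
(0.030)³ / ((0.35)·([AB])) = 1.8e-4
[AB] = 0.429 = 0.43 mol/L

[AB] = 0.43 mol/L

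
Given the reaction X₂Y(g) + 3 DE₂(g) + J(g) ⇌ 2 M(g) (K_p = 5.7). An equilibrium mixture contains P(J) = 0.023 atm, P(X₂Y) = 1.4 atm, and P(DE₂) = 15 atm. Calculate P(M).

At equilibrium, K_p = P(M)² / (P(X₂Y)·P(DE₂)³·P(J)) = 5.7.
(P(M))² / ((1.4)·(15)³·(0.023)) = 5.7
P(M)² = 619 ⇒ P(M) = 25 atm

P(M) = 25 atm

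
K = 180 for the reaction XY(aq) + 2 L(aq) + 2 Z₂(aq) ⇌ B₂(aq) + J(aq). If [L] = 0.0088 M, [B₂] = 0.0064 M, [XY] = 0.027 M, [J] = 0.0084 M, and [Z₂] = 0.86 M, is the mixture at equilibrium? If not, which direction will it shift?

Q = [B₂]·[J] / ([XY]·[L]²·[Z₂]²) = (0.0064)·(0.0084) / ((0.027)·(0.0088)²·(0.86)²) = 35
Q = 35 < K = 180: net forward reaction.

no; Q < K, reaction proceeds forward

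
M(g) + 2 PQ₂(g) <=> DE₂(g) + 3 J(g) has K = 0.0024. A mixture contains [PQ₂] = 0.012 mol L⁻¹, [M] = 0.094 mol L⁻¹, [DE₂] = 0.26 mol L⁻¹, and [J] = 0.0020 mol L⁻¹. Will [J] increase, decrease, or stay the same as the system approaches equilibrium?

increase

Q = [DE₂]·[J]³ / ([M]·[PQ₂]²) = (0.26)·(0.0020)³ / ((0.094)·(0.012)²) = 1.5e-4
Q = 1.5e-4 < K = 0.0024: net forward reaction.
J is a product, so it increases.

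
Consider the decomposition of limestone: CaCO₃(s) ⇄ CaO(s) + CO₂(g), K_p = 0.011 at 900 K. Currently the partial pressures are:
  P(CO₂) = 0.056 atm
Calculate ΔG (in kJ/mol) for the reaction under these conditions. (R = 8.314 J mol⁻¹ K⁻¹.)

ΔG = 12.2 kJ/mol

(CaCO₃, CaO are pure solids — omitted from Q_p.)
Q_p = P(CO₂) = 0.0560
ΔG = RT ln(Q_p/K_p) = (8.314 J mol⁻¹ K⁻¹)(900 K) × ln(0.0560/0.011)
   = (7.483 kJ/mol)(1.627) = 12.2 kJ/mol
ΔG > 0, so the forward reaction is non-spontaneous (proceeds in reverse).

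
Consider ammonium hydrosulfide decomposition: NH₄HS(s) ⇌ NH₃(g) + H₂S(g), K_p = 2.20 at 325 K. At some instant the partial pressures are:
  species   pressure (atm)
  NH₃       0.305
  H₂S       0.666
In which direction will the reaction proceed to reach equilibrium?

to the right

(NH₄HS is a pure solid — omitted from Q_p.)
Q_p = P(NH₃)·P(H₂S) = (0.305)·(0.666) = 0.203
Q_p = 0.203 < K_p = 2.20, so the forward reaction proceeds.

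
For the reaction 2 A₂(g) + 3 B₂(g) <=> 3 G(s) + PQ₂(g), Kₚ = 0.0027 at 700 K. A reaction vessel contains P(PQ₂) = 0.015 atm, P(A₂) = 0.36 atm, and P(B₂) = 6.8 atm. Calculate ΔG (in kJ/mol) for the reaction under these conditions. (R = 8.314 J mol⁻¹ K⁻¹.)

ΔG = -11.6 kJ/mol

(G is a pure solid — omitted from Qₚ.)
Qₚ = P(PQ₂) / (P(A₂)²·P(B₂)³) = (0.015) / ((0.36)²·(6.8)³) = 3.68×10⁻⁴
ΔG = RT ln(Qₚ/Kₚ) = (8.314 J mol⁻¹ K⁻¹)(700 K) × ln(3.68×10⁻⁴/0.0027)
   = (5.820 kJ/mol)(-1.993) = -11.6 kJ/mol
ΔG < 0, so the forward reaction is spontaneous (proceeds forward).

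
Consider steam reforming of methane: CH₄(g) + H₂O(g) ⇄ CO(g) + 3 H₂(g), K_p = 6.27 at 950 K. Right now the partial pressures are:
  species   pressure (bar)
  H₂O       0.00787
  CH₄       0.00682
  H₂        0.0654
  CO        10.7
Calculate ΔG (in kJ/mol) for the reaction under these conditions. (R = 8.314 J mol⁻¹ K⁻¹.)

Q_p = P(CO)·P(H₂)³ / (P(CH₄)·P(H₂O)) = (10.7)·(0.0654)³ / ((0.00682)·(0.00787)) = 55.8
ΔG = RT ln(Q_p/K_p) = (8.314 J mol⁻¹ K⁻¹)(950 K) × ln(55.8/6.27)
   = (7.898 kJ/mol)(2.186) = 17.3 kJ/mol
ΔG > 0, so the forward reaction is non-spontaneous (proceeds in reverse).

ΔG = 17.3 kJ/mol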